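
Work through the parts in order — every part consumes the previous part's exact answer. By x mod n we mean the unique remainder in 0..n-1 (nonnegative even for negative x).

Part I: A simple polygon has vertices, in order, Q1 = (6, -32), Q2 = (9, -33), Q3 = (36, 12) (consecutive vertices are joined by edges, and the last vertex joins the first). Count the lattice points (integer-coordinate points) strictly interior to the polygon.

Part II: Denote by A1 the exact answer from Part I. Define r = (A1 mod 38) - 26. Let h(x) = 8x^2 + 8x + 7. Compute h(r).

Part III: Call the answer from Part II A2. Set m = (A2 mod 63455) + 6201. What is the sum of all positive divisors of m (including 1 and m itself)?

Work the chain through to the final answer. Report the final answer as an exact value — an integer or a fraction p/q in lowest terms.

23808

Part I: cross terms: (6*-33 - 9*-32)=90, (9*12 - 36*-33)=1296, (36*-32 - 6*12)=-1224; twice the area = |162| = 162; area = 81; boundary points = 1 + 9 + 2 = 12; strictly interior points = area - boundary/2 + 1 = 76; answer 76
Part II: A1 = 76; r = -26; 8*(-26)^2 + 8*(-26)^1 + 7 = (5408) + (-208) + (7) = 5207; answer 5207
Part III: A2 = 5207; m = 11408; 11408 = 2^4 * 23 * 31; sigma = (1 + 2 + 4 + 8 + 16) * (1 + 23) * (1 + 31) = 31 * 24 * 32 = 23808; answer 23808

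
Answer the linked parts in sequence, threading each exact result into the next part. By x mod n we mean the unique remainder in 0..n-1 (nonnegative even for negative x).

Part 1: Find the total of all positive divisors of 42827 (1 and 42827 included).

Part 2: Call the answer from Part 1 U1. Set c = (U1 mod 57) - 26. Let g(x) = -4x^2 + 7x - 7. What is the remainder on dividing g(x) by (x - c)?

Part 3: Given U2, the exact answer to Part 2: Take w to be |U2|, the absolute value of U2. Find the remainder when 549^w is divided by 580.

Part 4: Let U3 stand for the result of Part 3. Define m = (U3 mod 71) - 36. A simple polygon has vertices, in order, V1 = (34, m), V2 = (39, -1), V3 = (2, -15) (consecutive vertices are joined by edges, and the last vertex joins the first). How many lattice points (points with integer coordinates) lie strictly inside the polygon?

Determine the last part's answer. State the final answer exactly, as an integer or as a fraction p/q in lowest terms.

Part 1: 42827 = 113 * 379; sigma = (1 + 113) * (1 + 379) = 114 * 380 = 43320; answer 43320
Part 2: U1 = 43320; c = -26; remainder = value at the root: -4*(-26)^2 + 7*(-26)^1 - 7 = (-2704) + (-182) + (-7) = -2893; answer -2893
Part 3: U2 = -2893; w = 2893; squarings mod 580: 549^1=549, 549^2=381, 549^4=161, 549^8=401, 549^16=141, 549^32=161, 549^64=401, 549^128=141, 549^256=161, 549^512=401, 549^1024=141, 549^2048=161; 549^2893 = 549^1 * 549^4 * 549^8 * 549^64 * 549^256 * 549^512 * 549^2048 = 329 (mod 580); answer 329
Part 4: U3 = 329; m = 9; cross terms: (34*-1 - 39*9)=-385, (39*-15 - 2*-1)=-583, (2*9 - 34*-15)=528; twice the area = |-440| = 440; area = 220; boundary points = 5 + 1 + 8 = 14; strictly interior points = area - boundary/2 + 1 = 214; answer 214

214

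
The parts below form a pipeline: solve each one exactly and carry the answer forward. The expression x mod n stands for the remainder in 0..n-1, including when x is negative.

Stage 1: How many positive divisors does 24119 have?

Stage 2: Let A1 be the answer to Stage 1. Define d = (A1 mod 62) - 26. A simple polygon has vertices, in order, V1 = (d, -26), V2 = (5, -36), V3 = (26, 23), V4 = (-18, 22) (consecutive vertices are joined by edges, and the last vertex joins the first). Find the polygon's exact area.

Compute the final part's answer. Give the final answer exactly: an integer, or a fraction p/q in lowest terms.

Stage 1: 24119 = 89 * 271; number of divisors = (1+1) * (1+1) = 4; answer 4
Stage 2: A1 = 4; d = -22; cross terms: (-22*-36 - 5*-26)=922, (5*23 - 26*-36)=1051, (26*22 - -18*23)=986, (-18*-26 - -22*22)=952; twice the area = |3911| = 3911; area = 3911/2; answer 3911/2

3911/2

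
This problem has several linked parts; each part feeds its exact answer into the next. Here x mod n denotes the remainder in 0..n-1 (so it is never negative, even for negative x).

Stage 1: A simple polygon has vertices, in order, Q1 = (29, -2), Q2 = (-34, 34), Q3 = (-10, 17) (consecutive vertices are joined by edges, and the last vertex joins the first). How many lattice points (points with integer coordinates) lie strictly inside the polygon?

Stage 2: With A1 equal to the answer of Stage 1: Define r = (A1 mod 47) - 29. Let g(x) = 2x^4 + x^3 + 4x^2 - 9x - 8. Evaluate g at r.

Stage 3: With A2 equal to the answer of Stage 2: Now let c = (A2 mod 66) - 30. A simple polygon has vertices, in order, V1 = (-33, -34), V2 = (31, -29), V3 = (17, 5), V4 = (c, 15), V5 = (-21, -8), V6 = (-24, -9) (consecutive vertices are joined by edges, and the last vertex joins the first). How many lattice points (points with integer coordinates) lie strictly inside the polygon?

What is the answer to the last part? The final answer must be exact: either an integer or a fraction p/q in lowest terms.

1883

Stage 1: cross terms: (29*34 - -34*-2)=918, (-34*17 - -10*34)=-238, (-10*-2 - 29*17)=-473; twice the area = |207| = 207; area = 207/2; boundary points = 9 + 1 + 1 = 11; strictly interior points = area - boundary/2 + 1 = 99; answer 99
Stage 2: A1 = 99; r = -24; 2*(-24)^4 + 1*(-24)^3 + 4*(-24)^2 - 9*(-24)^1 - 8 = (663552) + (-13824) + (2304) + (216) + (-8) = 652240; answer 652240
Stage 3: A2 = 652240; c = -2; cross terms: (-33*-29 - 31*-34)=2011, (31*5 - 17*-29)=648, (17*15 - -2*5)=265, (-2*-8 - -21*15)=331, (-21*-9 - -24*-8)=-3, (-24*-34 - -33*-9)=519; twice the area = |3771| = 3771; area = 3771/2; boundary points = 1 + 2 + 1 + 1 + 1 + 1 = 7; strictly interior points = area - boundary/2 + 1 = 1883; answer 1883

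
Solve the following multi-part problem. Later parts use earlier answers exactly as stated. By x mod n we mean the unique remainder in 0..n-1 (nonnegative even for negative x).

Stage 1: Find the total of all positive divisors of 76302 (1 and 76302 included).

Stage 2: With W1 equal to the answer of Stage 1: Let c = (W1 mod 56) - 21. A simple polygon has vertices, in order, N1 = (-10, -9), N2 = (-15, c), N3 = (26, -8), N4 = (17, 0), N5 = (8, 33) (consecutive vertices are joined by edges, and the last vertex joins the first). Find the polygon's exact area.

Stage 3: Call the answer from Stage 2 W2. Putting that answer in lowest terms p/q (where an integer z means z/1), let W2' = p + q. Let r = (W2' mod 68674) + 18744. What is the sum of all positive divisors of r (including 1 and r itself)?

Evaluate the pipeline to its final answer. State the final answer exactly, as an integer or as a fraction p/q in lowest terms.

Stage 1: 76302 = 2 * 3^5 * 157; sigma = (1 + 2) * (1 + 3 + 9 + 27 + 81 + 243) * (1 + 157) = 3 * 364 * 158 = 172536; answer 172536
Stage 2: W1 = 172536; c = -21; cross terms: (-10*-21 - -15*-9)=75, (-15*-8 - 26*-21)=666, (26*0 - 17*-8)=136, (17*33 - 8*0)=561, (8*-9 - -10*33)=258; twice the area = |1696| = 1696; area = 848; answer 848
Stage 3: W2 = 848; threaded value p + q = 849; r = 19593; 19593 = 3^2 * 7 * 311; sigma = (1 + 3 + 9) * (1 + 7) * (1 + 311) = 13 * 8 * 312 = 32448; answer 32448

32448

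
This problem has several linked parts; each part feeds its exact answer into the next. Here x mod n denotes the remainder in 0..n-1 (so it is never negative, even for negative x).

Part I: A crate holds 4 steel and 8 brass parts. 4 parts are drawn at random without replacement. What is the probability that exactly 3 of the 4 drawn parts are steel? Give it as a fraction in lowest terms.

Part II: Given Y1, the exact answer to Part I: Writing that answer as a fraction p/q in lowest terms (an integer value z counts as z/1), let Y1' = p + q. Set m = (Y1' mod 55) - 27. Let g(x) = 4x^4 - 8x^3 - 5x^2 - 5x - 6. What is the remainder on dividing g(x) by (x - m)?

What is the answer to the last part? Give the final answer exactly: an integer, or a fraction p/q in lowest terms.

Part I: total draws C(12,4) = 495; favorable C(4,3)*C(8,1) = 32; P = 32/495; answer 32/495
Part II: Y1 = 32/495; threaded value p + q = 527; m = 5; remainder = value at the root: 4*(5)^4 - 8*(5)^3 - 5*(5)^2 - 5*(5)^1 - 6 = (2500) + (-1000) + (-125) + (-25) + (-6) = 1344; answer 1344

1344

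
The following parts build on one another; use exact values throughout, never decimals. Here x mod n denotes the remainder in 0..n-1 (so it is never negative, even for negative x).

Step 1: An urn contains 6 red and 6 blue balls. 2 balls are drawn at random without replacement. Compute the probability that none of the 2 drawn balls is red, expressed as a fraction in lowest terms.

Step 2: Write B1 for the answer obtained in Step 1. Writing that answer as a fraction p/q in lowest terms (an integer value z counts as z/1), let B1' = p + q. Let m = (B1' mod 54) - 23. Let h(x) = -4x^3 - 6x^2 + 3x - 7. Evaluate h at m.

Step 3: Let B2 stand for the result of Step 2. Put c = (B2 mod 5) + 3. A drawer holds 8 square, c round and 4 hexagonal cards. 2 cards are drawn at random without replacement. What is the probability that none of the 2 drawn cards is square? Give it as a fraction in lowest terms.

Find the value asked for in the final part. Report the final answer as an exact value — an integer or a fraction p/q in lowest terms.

Step 1: total draws C(12,2) = 66; favorable C(6,2) = 15; P = 5/22; answer 5/22
Step 2: B1 = 5/22; threaded value p + q = 27; m = 4; -4*(4)^3 - 6*(4)^2 + 3*(4)^1 - 7 = (-256) + (-96) + (12) + (-7) = -347; answer -347
Step 3: B2 = -347; c = 6; total draws C(18,2) = 153; favorable C(10,2) = 45; P = 5/17; answer 5/17

5/17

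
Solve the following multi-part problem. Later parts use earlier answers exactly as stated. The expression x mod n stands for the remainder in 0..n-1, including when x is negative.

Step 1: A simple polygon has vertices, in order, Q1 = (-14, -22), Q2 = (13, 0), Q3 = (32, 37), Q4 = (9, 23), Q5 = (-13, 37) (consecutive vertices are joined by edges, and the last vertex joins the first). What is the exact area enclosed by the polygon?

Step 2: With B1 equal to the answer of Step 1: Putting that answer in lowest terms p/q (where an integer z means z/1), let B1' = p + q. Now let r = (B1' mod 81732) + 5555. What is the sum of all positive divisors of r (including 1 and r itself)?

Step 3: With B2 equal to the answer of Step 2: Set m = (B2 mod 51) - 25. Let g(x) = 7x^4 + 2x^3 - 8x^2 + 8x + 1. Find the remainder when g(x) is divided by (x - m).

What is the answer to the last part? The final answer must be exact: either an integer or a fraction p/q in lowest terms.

2345665

Step 1: cross terms: (-14*0 - 13*-22)=286, (13*37 - 32*0)=481, (32*23 - 9*37)=403, (9*37 - -13*23)=632, (-13*-22 - -14*37)=804; twice the area = |2606| = 2606; area = 1303; answer 1303
Step 2: B1 = 1303; threaded value p + q = 1304; r = 6859; 6859 = 19^3; sigma = (1 + 19 + 361 + 6859) = 7240; answer 7240
Step 3: B2 = 7240; m = 24; remainder = value at the root: 7*(24)^4 + 2*(24)^3 - 8*(24)^2 + 8*(24)^1 + 1 = (2322432) + (27648) + (-4608) + (192) + (1) = 2345665; answer 2345665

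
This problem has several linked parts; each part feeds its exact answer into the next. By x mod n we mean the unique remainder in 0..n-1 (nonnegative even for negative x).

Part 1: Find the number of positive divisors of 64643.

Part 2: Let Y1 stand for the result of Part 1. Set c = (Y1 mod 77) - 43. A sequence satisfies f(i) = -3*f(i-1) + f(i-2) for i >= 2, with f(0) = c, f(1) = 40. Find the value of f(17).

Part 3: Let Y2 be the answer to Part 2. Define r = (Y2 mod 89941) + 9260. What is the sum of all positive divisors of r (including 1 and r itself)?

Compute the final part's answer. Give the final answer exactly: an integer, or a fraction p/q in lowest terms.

Part 1: 64643 = 127 * 509; number of divisors = (1+1) * (1+1) = 4; answer 4
Part 2: Y1 = 4; c = -39; f(2) = -3*(40) + 1*(-39) = -159; iterating: f(2)=-159, f(3)=517, f(4)=-1710, f(5)=5647, f(6)=-18651, f(7)=61600, f(8)=-203451, f(9)=671953, f(10)=-2219310, f(11)=7329883, f(12)=-24208959, f(13)=79956760, f(14)=-264079239, f(15)=872194477, f(16)=-2880662670, f(17)=9514182487; answer 9514182487
Part 3: Y2 = 9514182487; r = 52885; 52885 = 5 * 7 * 1511; sigma = (1 + 5) * (1 + 7) * (1 + 1511) = 6 * 8 * 1512 = 72576; answer 72576

72576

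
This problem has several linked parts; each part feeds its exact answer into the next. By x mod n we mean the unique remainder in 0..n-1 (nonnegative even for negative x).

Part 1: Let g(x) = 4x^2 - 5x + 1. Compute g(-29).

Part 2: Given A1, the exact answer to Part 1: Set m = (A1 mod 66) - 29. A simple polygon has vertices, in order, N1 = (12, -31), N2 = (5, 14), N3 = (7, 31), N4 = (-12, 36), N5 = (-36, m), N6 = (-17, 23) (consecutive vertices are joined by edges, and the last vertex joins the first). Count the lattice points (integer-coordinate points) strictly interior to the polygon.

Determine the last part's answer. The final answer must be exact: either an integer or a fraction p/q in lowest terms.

817

Part 1: 4*(-29)^2 - 5*(-29)^1 + 1 = (3364) + (145) + (1) = 3510; answer 3510
Part 2: A1 = 3510; m = -17; cross terms: (12*14 - 5*-31)=323, (5*31 - 7*14)=57, (7*36 - -12*31)=624, (-12*-17 - -36*36)=1500, (-36*23 - -17*-17)=-1117, (-17*-31 - 12*23)=251; twice the area = |1638| = 1638; area = 819; boundary points = 1 + 1 + 1 + 1 + 1 + 1 = 6; strictly interior points = area - boundary/2 + 1 = 817; answer 817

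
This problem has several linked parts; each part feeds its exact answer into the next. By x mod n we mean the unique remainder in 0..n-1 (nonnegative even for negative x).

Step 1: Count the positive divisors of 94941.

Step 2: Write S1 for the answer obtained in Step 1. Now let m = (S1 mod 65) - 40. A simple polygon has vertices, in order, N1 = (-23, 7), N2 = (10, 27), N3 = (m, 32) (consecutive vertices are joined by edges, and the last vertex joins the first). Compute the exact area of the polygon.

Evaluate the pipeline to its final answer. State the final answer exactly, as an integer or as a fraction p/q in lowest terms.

Step 1: 94941 = 3^2 * 7 * 11 * 137; number of divisors = (2+1) * (1+1) * (1+1) * (1+1) = 24; answer 24
Step 2: S1 = 24; m = -16; cross terms: (-23*27 - 10*7)=-691, (10*32 - -16*27)=752, (-16*7 - -23*32)=624; twice the area = |685| = 685; area = 685/2; answer 685/2

685/2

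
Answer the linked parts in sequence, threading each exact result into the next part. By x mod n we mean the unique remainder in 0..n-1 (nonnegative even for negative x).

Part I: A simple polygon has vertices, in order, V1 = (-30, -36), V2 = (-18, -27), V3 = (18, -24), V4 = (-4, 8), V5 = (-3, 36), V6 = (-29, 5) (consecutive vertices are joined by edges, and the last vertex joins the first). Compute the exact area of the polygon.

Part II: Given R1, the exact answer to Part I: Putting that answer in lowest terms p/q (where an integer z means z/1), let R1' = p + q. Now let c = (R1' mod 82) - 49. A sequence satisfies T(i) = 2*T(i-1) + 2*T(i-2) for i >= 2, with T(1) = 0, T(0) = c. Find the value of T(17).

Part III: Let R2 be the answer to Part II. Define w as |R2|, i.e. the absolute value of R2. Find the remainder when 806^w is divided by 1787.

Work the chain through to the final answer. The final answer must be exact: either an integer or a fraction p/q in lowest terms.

814

Part I: cross terms: (-30*-27 - -18*-36)=162, (-18*-24 - 18*-27)=918, (18*8 - -4*-24)=48, (-4*36 - -3*8)=-120, (-3*5 - -29*36)=1029, (-29*-36 - -30*5)=1194; twice the area = |3231| = 3231; area = 3231/2; answer 3231/2
Part II: R1 = 3231/2; threaded value p + q = 3233; c = -14; T(2) = 2*(0) + 2*(-14) = -28; iterating: T(2)=-28, T(3)=-56, T(4)=-168, T(5)=-448, T(6)=-1232, T(7)=-3360, T(8)=-9184, T(9)=-25088, T(10)=-68544, T(11)=-187264, T(12)=-511616, T(13)=-1397760, T(14)=-3818752, T(15)=-10433024, T(16)=-28503552, T(17)=-77873152; answer -77873152
Part III: R2 = -77873152; w = 77873152; squarings mod 1787: 806^1=806, 806^2=955, 806^4=655, 806^8=145, 806^16=1368, 806^32=435, 806^64=1590, 806^128=1282, 806^256=1271, 806^512=1780, 806^1024=49, 806^2048=614, 806^4096=1726, 806^8192=147, 806^16384=165, 806^32768=420, 806^65536=1274, 806^131072=480, 806^262144=1664, 806^524288=833, 806^1048576=533, 806^2097152=1743, 806^4194304=149, 806^8388608=757, 806^16777216=1209, 806^33554432=1702, 806^67108864=77; 806^77873152 = 806^16384 * 806^262144 * 806^2097152 * 806^8388608 * 806^67108864 = 814 (mod 1787); answer 814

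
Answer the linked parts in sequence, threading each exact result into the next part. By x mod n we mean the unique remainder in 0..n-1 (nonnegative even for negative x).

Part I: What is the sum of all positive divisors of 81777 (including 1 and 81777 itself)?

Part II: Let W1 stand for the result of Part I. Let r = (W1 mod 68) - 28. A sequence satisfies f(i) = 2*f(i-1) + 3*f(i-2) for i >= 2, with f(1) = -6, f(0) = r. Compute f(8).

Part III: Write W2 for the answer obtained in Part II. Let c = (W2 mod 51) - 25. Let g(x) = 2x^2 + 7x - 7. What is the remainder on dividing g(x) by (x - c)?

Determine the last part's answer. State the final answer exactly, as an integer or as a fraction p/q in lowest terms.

Part I: 81777 = 3 * 27259; sigma = (1 + 3) * (1 + 27259) = 4 * 27260 = 109040; answer 109040
Part II: W1 = 109040; r = 8; f(2) = 2*(-6) + 3*(8) = 12; iterating: f(2)=12, f(3)=6, f(4)=48, f(5)=114, f(6)=372, f(7)=1086, f(8)=3288; answer 3288
Part III: W2 = 3288; c = -1; remainder = value at the root: 2*(-1)^2 + 7*(-1)^1 - 7 = (2) + (-7) + (-7) = -12; answer -12

-12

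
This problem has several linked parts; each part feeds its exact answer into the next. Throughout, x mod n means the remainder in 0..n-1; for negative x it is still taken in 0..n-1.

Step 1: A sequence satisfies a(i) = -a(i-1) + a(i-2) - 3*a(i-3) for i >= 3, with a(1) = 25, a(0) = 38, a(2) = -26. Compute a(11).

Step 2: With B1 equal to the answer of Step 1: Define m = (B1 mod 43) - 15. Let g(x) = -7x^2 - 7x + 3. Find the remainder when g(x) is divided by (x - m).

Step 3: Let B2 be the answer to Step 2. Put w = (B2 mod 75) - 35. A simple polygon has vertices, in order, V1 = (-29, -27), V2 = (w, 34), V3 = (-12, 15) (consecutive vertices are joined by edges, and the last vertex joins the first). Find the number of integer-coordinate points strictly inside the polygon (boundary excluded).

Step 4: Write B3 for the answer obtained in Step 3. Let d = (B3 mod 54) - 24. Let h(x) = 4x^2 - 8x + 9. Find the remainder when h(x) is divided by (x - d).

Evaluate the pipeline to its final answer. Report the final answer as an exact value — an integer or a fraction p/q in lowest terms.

21

Step 1: a(3) = -1*(-26) + 1*(25) - 3*(38) = -63; iterating: a(3)=-63, a(4)=-38, a(5)=53, a(6)=98, a(7)=69, a(8)=-130, a(9)=-95, a(10)=-242, a(11)=537; answer 537
Step 2: B1 = 537; m = 6; remainder = value at the root: -7*(6)^2 - 7*(6)^1 + 3 = (-252) + (-42) + (3) = -291; answer -291
Step 3: B2 = -291; w = -26; cross terms: (-29*34 - -26*-27)=-1688, (-26*15 - -12*34)=18, (-12*-27 - -29*15)=759; twice the area = |-911| = 911; area = 911/2; boundary points = 1 + 1 + 1 = 3; strictly interior points = area - boundary/2 + 1 = 455; answer 455
Step 4: B3 = 455; d = -1; remainder = value at the root: 4*(-1)^2 - 8*(-1)^1 + 9 = (4) + (8) + (9) = 21; answer 21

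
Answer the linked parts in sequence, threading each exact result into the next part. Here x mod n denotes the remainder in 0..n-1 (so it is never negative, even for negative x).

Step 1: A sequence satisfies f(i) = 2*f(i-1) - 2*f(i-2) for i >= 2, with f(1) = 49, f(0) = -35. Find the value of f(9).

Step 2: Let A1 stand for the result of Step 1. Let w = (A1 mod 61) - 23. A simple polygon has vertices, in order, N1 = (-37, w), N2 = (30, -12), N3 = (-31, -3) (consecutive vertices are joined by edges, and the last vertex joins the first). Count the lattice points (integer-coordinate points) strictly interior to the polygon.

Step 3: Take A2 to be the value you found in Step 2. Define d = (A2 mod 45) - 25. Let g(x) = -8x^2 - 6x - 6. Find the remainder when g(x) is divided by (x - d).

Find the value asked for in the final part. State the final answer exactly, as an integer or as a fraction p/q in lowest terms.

-3746

Step 1: f(2) = 2*(49) - 2*(-35) = 168; iterating: f(2)=168, f(3)=238, f(4)=140, f(5)=-196, f(6)=-672, f(7)=-952, f(8)=-560, f(9)=784; answer 784
Step 2: A1 = 784; w = 29; cross terms: (-37*-12 - 30*29)=-426, (30*-3 - -31*-12)=-462, (-31*29 - -37*-3)=-1010; twice the area = |-1898| = 1898; area = 949; boundary points = 1 + 1 + 2 = 4; strictly interior points = area - boundary/2 + 1 = 948; answer 948
Step 3: A2 = 948; d = -22; remainder = value at the root: -8*(-22)^2 - 6*(-22)^1 - 6 = (-3872) + (132) + (-6) = -3746; answer -3746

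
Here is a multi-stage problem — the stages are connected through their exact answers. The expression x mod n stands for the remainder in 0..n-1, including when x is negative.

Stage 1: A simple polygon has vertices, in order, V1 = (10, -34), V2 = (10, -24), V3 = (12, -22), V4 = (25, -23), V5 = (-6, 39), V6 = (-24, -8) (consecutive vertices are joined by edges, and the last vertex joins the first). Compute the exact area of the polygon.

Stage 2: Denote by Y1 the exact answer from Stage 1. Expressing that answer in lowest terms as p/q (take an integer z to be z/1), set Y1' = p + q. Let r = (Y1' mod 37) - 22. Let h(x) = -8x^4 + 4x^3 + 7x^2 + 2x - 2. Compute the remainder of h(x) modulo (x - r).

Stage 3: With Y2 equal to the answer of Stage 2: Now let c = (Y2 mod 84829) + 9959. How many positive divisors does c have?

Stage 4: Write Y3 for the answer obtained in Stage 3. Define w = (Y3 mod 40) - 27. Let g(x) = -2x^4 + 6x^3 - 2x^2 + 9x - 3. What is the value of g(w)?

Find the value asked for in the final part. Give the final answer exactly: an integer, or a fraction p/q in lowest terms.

Stage 1: cross terms: (10*-24 - 10*-34)=100, (10*-22 - 12*-24)=68, (12*-23 - 25*-22)=274, (25*39 - -6*-23)=837, (-6*-8 - -24*39)=984, (-24*-34 - 10*-8)=896; twice the area = |3159| = 3159; area = 3159/2; answer 3159/2
Stage 2: Y1 = 3159/2; threaded value p + q = 3161; r = -6; remainder = value at the root: -8*(-6)^4 + 4*(-6)^3 + 7*(-6)^2 + 2*(-6)^1 - 2 = (-10368) + (-864) + (252) + (-12) + (-2) = -10994; answer -10994
Stage 3: Y2 = -10994; c = 83794; 83794 = 2 * 41897; number of divisors = (1+1) * (1+1) = 4; answer 4
Stage 4: Y3 = 4; w = -23; -2*(-23)^4 + 6*(-23)^3 - 2*(-23)^2 + 9*(-23)^1 - 3 = (-559682) + (-73002) + (-1058) + (-207) + (-3) = -633952; answer -633952

-633952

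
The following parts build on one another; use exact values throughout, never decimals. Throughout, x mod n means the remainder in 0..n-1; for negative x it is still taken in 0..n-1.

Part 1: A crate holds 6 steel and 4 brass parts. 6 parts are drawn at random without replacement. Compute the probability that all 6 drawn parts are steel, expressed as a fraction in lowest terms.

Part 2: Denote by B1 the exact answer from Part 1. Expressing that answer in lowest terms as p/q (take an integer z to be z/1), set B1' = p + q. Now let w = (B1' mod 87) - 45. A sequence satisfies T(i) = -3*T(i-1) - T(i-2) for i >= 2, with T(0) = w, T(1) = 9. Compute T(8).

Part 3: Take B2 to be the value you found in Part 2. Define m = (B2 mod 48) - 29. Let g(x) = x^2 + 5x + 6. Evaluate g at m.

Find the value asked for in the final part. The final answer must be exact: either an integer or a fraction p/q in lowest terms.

Part 1: total draws C(10,6) = 210; favorable C(6,6) = 1; P = 1/210; answer 1/210
Part 2: B1 = 1/210; threaded value p + q = 211; w = -8; T(2) = -3*(9) - 1*(-8) = -19; iterating: T(2)=-19, T(3)=48, T(4)=-125, T(5)=327, T(6)=-856, T(7)=2241, T(8)=-5867; answer -5867
Part 3: B2 = -5867; m = 8; 1*(8)^2 + 5*(8)^1 + 6 = (64) + (40) + (6) = 110; answer 110

110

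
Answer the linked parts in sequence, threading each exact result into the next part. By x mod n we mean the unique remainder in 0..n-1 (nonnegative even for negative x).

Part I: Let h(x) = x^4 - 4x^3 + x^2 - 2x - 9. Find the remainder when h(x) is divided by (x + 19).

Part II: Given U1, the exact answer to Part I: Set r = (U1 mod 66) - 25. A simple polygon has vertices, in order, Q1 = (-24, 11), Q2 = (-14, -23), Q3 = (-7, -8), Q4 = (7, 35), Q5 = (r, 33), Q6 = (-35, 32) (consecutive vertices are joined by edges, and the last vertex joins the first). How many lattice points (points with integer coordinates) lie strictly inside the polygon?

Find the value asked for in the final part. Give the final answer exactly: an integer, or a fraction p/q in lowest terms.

Part I: remainder = value at the root: 1*(-19)^4 - 4*(-19)^3 + 1*(-19)^2 - 2*(-19)^1 - 9 = (130321) + (27436) + (361) + (38) + (-9) = 158147; answer 158147
Part II: U1 = 158147; r = -14; cross terms: (-24*-23 - -14*11)=706, (-14*-8 - -7*-23)=-49, (-7*35 - 7*-8)=-189, (7*33 - -14*35)=721, (-14*32 - -35*33)=707, (-35*11 - -24*32)=383; twice the area = |2279| = 2279; area = 2279/2; boundary points = 2 + 1 + 1 + 1 + 1 + 1 = 7; strictly interior points = area - boundary/2 + 1 = 1137; answer 1137

1137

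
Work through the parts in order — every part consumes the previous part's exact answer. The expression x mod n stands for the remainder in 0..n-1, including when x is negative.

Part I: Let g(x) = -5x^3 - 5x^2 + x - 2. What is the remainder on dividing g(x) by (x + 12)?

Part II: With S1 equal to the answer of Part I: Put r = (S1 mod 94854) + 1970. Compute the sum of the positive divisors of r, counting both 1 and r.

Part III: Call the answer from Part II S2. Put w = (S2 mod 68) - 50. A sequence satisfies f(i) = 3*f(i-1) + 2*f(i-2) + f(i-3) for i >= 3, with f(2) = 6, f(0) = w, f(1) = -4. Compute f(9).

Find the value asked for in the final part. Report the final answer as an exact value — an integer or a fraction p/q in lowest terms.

-33082

Part I: remainder = value at the root: -5*(-12)^3 - 5*(-12)^2 + 1*(-12)^1 - 2 = (8640) + (-720) + (-12) + (-2) = 7906; answer 7906
Part II: S1 = 7906; r = 9876; 9876 = 2^2 * 3 * 823; sigma = (1 + 2 + 4) * (1 + 3) * (1 + 823) = 7 * 4 * 824 = 23072; answer 23072
Part III: S2 = 23072; w = -30; f(3) = 3*(6) + 2*(-4) + 1*(-30) = -20; iterating: f(3)=-20, f(4)=-52, f(5)=-190, f(6)=-694, f(7)=-2514, f(8)=-9120, f(9)=-33082; answer -33082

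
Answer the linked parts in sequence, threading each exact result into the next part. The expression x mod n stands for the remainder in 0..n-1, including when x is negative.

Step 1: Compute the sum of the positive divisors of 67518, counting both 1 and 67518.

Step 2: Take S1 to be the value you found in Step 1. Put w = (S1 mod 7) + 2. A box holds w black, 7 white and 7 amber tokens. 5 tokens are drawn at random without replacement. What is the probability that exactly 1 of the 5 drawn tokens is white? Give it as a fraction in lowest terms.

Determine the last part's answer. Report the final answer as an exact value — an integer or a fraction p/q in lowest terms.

21/104

Step 1: 67518 = 2 * 3^2 * 11^2 * 31; sigma = (1 + 2) * (1 + 3 + 9) * (1 + 11 + 121) * (1 + 31) = 3 * 13 * 133 * 32 = 165984; answer 165984
Step 2: S1 = 165984; w = 2; total draws C(16,5) = 4368; favorable C(7,1)*C(9,4) = 882; P = 21/104; answer 21/104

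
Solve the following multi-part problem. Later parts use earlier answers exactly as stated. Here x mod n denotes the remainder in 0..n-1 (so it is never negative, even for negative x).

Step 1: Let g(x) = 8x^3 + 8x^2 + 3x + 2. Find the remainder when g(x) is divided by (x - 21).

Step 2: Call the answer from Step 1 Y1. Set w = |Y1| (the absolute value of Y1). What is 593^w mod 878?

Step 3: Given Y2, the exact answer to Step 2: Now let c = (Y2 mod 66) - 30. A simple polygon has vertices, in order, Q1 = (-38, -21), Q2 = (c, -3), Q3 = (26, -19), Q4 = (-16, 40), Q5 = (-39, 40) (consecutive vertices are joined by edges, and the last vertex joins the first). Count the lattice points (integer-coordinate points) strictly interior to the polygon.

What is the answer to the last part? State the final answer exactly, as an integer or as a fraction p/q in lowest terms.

2062

Step 1: remainder = value at the root: 8*(21)^3 + 8*(21)^2 + 3*(21)^1 + 2 = (74088) + (3528) + (63) + (2) = 77681; answer 77681
Step 2: Y1 = 77681; w = 77681; squarings mod 878: 593^1=593, 593^2=449, 593^4=539, 593^8=781, 593^16=629, 593^32=541, 593^64=307, 593^128=303, 593^256=497, 593^512=291, 593^1024=393, 593^2048=799, 593^4096=95, 593^8192=245, 593^16384=321, 593^32768=315, 593^65536=11; 593^77681 = 593^1 * 593^16 * 593^32 * 593^64 * 593^256 * 593^512 * 593^1024 * 593^2048 * 593^8192 * 593^65536 = 143 (mod 878); answer 143
Step 3: Y2 = 143; c = -19; cross terms: (-38*-3 - -19*-21)=-285, (-19*-19 - 26*-3)=439, (26*40 - -16*-19)=736, (-16*40 - -39*40)=920, (-39*-21 - -38*40)=2339; twice the area = |4149| = 4149; area = 4149/2; boundary points = 1 + 1 + 1 + 23 + 1 = 27; strictly interior points = area - boundary/2 + 1 = 2062; answer 2062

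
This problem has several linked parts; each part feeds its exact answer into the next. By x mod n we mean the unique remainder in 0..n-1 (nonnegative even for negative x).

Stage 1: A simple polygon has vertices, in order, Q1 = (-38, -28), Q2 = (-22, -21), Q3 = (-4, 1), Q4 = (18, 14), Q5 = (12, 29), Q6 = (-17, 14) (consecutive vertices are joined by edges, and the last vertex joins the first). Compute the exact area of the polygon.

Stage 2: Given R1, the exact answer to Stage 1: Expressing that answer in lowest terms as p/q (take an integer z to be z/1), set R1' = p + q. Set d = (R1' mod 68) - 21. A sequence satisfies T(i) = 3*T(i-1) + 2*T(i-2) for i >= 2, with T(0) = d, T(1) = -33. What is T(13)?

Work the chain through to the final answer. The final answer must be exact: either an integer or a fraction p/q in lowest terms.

Stage 1: cross terms: (-38*-21 - -22*-28)=182, (-22*1 - -4*-21)=-106, (-4*14 - 18*1)=-74, (18*29 - 12*14)=354, (12*14 - -17*29)=661, (-17*-28 - -38*14)=1008; twice the area = |2025| = 2025; area = 2025/2; answer 2025/2
Stage 2: R1 = 2025/2; threaded value p + q = 2027; d = 34; T(2) = 3*(-33) + 2*(34) = -31; iterating: T(2)=-31, T(3)=-159, T(4)=-539, T(5)=-1935, T(6)=-6883, T(7)=-24519, T(8)=-87323, T(9)=-311007, T(10)=-1107667, T(11)=-3945015, T(12)=-14050379, T(13)=-50041167; answer -50041167

-50041167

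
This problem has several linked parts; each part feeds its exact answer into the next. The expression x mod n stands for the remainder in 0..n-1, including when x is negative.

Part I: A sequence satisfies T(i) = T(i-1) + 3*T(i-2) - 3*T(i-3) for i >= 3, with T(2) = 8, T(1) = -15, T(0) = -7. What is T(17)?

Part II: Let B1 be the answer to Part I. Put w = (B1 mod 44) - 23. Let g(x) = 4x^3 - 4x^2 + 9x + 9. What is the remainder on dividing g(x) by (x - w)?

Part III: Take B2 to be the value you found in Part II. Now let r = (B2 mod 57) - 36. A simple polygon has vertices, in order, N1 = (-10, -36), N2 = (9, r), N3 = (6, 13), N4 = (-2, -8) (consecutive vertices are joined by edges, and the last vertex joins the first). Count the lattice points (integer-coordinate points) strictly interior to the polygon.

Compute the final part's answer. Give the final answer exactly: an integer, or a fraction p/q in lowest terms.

347

Part I: T(3) = 1*(8) + 3*(-15) - 3*(-7) = -16; iterating: T(3)=-16, T(4)=53, T(5)=-19, T(6)=188, T(7)=-28, T(8)=593, T(9)=-55, T(10)=1808, T(11)=-136, T(12)=5453, T(13)=-379, T(14)=16388, T(15)=-1108, T(16)=49193, T(17)=-3295; answer -3295
Part II: B1 = -3295; w = -18; remainder = value at the root: 4*(-18)^3 - 4*(-18)^2 + 9*(-18)^1 + 9 = (-23328) + (-1296) + (-162) + (9) = -24777; answer -24777
Part III: B2 = -24777; r = -18; cross terms: (-10*-18 - 9*-36)=504, (9*13 - 6*-18)=225, (6*-8 - -2*13)=-22, (-2*-36 - -10*-8)=-8; twice the area = |699| = 699; area = 699/2; boundary points = 1 + 1 + 1 + 4 = 7; strictly interior points = area - boundary/2 + 1 = 347; answer 347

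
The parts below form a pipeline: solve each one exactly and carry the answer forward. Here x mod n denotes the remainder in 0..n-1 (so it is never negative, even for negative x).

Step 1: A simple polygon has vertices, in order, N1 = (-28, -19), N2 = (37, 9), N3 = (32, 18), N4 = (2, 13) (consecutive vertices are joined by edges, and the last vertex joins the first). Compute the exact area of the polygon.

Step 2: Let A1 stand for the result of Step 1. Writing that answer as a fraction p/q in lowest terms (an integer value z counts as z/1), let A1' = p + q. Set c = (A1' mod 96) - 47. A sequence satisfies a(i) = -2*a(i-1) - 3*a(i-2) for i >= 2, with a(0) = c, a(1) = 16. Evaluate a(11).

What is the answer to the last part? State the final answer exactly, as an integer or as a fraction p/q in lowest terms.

Step 1: cross terms: (-28*9 - 37*-19)=451, (37*18 - 32*9)=378, (32*13 - 2*18)=380, (2*-19 - -28*13)=326; twice the area = |1535| = 1535; area = 1535/2; answer 1535/2
Step 2: A1 = 1535/2; threaded value p + q = 1537; c = -46; a(2) = -2*(16) - 3*(-46) = 106; iterating: a(2)=106, a(3)=-260, a(4)=202, a(5)=376, a(6)=-1358, a(7)=1588, a(8)=898, a(9)=-6560, a(10)=10426, a(11)=-1172; answer -1172

-1172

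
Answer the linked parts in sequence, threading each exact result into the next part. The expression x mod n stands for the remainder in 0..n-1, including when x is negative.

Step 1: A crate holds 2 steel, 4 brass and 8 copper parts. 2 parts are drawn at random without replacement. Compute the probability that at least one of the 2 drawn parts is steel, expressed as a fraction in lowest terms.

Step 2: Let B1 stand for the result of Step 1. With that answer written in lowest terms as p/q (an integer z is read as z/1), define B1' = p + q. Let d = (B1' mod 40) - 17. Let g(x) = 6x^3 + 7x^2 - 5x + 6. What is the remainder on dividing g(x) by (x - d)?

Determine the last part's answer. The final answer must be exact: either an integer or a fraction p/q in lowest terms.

43592

Step 1: total draws C(14,2) = 91; complement C(12,2) = 66; favorable 91 - 66 = 25; P = 25/91; answer 25/91
Step 2: B1 = 25/91; threaded value p + q = 116; d = 19; remainder = value at the root: 6*(19)^3 + 7*(19)^2 - 5*(19)^1 + 6 = (41154) + (2527) + (-95) + (6) = 43592; answer 43592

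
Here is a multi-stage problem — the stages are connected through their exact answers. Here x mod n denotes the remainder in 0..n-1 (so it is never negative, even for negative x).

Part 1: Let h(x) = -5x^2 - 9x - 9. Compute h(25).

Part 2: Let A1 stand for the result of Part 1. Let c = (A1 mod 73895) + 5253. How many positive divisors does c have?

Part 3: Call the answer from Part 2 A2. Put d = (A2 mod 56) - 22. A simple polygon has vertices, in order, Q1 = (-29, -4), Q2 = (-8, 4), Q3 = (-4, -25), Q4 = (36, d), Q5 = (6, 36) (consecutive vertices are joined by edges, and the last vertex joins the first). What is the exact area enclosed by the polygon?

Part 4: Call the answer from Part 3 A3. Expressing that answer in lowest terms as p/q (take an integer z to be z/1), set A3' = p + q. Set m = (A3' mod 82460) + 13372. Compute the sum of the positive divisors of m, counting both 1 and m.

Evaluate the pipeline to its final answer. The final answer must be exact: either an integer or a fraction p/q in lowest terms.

Part 1: -5*(25)^2 - 9*(25)^1 - 9 = (-3125) + (-225) + (-9) = -3359; answer -3359
Part 2: A1 = -3359; c = 75789; 75789 = 3^3 * 7 * 401; number of divisors = (3+1) * (1+1) * (1+1) = 16; answer 16
Part 3: A2 = 16; d = -6; cross terms: (-29*4 - -8*-4)=-148, (-8*-25 - -4*4)=216, (-4*-6 - 36*-25)=924, (36*36 - 6*-6)=1332, (6*-4 - -29*36)=1020; twice the area = |3344| = 3344; area = 1672; answer 1672
Part 4: A3 = 1672; threaded value p + q = 1673; m = 15045; 15045 = 3 * 5 * 17 * 59; sigma = (1 + 3) * (1 + 5) * (1 + 17) * (1 + 59) = 4 * 6 * 18 * 60 = 25920; answer 25920

25920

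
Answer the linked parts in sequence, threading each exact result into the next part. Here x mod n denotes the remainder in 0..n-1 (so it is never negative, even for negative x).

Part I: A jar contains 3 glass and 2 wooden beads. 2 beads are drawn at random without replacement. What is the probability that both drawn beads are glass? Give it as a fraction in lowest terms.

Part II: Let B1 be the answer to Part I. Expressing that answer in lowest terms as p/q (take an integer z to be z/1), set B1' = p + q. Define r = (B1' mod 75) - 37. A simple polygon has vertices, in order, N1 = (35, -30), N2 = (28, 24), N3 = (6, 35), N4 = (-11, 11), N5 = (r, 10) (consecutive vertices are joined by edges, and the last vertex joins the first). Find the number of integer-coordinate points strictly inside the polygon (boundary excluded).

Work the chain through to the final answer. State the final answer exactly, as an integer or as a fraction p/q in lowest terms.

1739

Part I: total draws C(5,2) = 10; favorable C(3,2) = 3; P = 3/10; answer 3/10
Part II: B1 = 3/10; threaded value p + q = 13; r = -24; cross terms: (35*24 - 28*-30)=1680, (28*35 - 6*24)=836, (6*11 - -11*35)=451, (-11*10 - -24*11)=154, (-24*-30 - 35*10)=370; twice the area = |3491| = 3491; area = 3491/2; boundary points = 1 + 11 + 1 + 1 + 1 = 15; strictly interior points = area - boundary/2 + 1 = 1739; answer 1739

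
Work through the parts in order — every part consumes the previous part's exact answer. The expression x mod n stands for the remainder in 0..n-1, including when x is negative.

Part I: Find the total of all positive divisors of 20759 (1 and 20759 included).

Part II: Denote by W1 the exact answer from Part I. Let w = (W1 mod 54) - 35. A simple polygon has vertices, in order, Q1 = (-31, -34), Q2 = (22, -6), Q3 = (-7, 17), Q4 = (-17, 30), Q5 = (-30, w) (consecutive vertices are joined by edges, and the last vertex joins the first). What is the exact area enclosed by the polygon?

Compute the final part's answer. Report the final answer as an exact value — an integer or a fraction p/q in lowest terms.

Part I: 20759 is prime, so its only divisors are 1 and 20759; sigma = 1 + 20759 = 20760; answer 20760
Part II: W1 = 20760; w = -11; cross terms: (-31*-6 - 22*-34)=934, (22*17 - -7*-6)=332, (-7*30 - -17*17)=79, (-17*-11 - -30*30)=1087, (-30*-34 - -31*-11)=679; twice the area = |3111| = 3111; area = 3111/2; answer 3111/2

3111/2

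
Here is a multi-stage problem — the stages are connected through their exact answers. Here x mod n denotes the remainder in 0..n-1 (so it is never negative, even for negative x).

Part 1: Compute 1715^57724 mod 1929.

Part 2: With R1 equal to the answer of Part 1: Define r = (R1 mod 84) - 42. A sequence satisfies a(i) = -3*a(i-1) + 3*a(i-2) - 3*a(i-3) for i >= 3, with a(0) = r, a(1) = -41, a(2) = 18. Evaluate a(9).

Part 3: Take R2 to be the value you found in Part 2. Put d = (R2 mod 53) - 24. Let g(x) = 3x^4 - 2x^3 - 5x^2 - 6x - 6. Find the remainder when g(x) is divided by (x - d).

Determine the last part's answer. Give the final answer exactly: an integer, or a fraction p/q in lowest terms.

834

Part 1: squarings mod 1929: 1715^1=1715, 1715^2=1429, 1715^4=1159, 1715^8=697, 1715^16=1630, 1715^32=667, 1715^64=1219, 1715^128=631, 1715^256=787, 1715^512=160, 1715^1024=523, 1715^2048=1540, 1715^4096=859, 1715^8192=1003, 1715^16384=1000, 1715^32768=778; 1715^57724 = 1715^4 * 1715^8 * 1715^16 * 1715^32 * 1715^64 * 1715^256 * 1715^8192 * 1715^16384 * 1715^32768 = 1909 (mod 1929); answer 1909
Part 2: R1 = 1909; r = 19; a(3) = -3*(18) + 3*(-41) - 3*(19) = -234; iterating: a(3)=-234, a(4)=879, a(5)=-3393, a(6)=13518, a(7)=-53370, a(8)=210843, a(9)=-833193; answer -833193
Part 3: R2 = -833193; d = -4; remainder = value at the root: 3*(-4)^4 - 2*(-4)^3 - 5*(-4)^2 - 6*(-4)^1 - 6 = (768) + (128) + (-80) + (24) + (-6) = 834; answer 834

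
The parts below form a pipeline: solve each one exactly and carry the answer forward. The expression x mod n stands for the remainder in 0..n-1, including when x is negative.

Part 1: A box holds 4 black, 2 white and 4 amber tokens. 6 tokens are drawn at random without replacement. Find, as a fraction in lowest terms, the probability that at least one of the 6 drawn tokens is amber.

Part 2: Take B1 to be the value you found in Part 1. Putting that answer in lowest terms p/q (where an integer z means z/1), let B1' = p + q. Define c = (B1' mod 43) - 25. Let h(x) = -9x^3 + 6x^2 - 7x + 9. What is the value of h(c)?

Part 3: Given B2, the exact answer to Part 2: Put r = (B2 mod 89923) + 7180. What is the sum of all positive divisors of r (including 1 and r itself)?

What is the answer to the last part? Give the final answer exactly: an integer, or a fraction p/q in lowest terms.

185328

Part 1: total draws C(10,6) = 210; complement C(6,6) = 1; favorable 210 - 1 = 209; P = 209/210; answer 209/210
Part 2: B1 = 209/210; threaded value p + q = 419; c = 7; -9*(7)^3 + 6*(7)^2 - 7*(7)^1 + 9 = (-3087) + (294) + (-49) + (9) = -2833; answer -2833
Part 3: B2 = -2833; r = 94270; 94270 = 2 * 5 * 11 * 857; sigma = (1 + 2) * (1 + 5) * (1 + 11) * (1 + 857) = 3 * 6 * 12 * 858 = 185328; answer 185328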